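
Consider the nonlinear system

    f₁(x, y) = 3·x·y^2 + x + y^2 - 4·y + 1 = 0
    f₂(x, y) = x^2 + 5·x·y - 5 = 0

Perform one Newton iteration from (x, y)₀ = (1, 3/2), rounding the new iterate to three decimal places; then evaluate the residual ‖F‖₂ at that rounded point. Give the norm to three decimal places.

At (1, 3/2): F = (5.000, 3.500).
Jacobian J = [[3·y^2 + 1, 6·x·y + 2·y - 4], [2·x + 5·y, 5·x]].
At the point, J = [[7.750, 8.000], [9.500, 5.000]] (det J = -37.250).
Solving J·Δ = −F gives Δ = (-0.081, -0.547).
Then the next iterate is (x, y)₁ = (0.919, 0.953).
Re-evaluating at (0.919, 0.953): F = (1.51914, 0.22360), so ‖F‖₂ = 1.536.

1.536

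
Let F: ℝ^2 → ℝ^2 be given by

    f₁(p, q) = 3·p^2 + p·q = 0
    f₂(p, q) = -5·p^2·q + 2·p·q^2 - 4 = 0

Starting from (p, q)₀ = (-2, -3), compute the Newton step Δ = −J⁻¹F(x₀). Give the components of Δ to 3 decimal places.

(0.778, 3.167)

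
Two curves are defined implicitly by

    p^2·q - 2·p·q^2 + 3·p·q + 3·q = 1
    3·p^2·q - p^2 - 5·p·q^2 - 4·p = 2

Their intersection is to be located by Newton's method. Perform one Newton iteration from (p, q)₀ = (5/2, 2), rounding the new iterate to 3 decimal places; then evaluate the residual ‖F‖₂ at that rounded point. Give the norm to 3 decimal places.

At (5/2, 2): F = (12.500, -30.750).
Jacobian J = [[2·p·q - 2·q^2 + 3·q, p^2 - 4·p·q + 3·p + 3], [6·p·q - 2·p - 5·q^2 - 4, 3·p^2 - 10·p·q]].
At the point, J = [[8.000, -3.250], [1.000, -31.250]] (det J = -246.750).
Solving J·Δ = −F gives Δ = (-1.988, -1.048).
Then the next iterate is (p, q)₁ = (0.512, 0.952).
Re-evaluating at (0.512, 0.952): F = (2.63978, -5.88160), so ‖F‖₂ = 6.447.

6.447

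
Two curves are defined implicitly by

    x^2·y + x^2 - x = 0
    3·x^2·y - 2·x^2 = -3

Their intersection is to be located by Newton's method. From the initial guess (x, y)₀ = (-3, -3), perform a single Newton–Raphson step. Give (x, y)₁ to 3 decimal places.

(-1.455, -3.222)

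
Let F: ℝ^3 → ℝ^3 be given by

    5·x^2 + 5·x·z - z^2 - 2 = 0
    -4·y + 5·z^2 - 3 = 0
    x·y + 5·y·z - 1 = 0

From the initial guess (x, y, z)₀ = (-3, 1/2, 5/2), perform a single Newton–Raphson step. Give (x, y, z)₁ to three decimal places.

(-1.811, 0.326, 1.422)

At (-3, 1/2, 5/2): F = (-0.750, 26.250, 3.750).
Jacobian J = [[10·x + 5·z, 0, 5·x - 2·z], [0, -4, 10·z], [y, x + 5·z, 5·y]].
At the point, J = [[-17.500, 0.000, -20.000], [0.000, -4.000, 25.000], [0.500, 9.500, 2.500]] (det J = 4291.250).
Solving J·Δ = −F gives Δ = (1.189, -0.174, -1.078).
Then the next iterate is (x, y, z)₁ = (-1.811, 0.326, 1.422).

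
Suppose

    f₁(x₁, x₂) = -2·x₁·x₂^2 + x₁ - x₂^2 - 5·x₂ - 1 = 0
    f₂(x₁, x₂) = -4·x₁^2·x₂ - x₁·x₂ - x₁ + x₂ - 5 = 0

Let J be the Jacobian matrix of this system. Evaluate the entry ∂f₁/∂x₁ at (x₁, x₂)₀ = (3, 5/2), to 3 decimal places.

∂f₁/∂x₁ = -2·x₂^2 + 1.
At (3, 5/2) this is -11.500.

-11.500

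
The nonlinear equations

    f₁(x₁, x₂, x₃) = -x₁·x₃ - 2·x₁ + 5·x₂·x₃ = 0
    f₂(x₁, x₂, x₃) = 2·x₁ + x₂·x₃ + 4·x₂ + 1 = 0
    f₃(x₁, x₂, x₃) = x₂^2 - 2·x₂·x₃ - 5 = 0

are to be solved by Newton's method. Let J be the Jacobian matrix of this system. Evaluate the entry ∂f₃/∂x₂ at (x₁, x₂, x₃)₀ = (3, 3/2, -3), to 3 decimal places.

9.000

∂f₃/∂x₂ = 2·x₂ - 2·x₃.
At (3, 3/2, -3) this is 9.000.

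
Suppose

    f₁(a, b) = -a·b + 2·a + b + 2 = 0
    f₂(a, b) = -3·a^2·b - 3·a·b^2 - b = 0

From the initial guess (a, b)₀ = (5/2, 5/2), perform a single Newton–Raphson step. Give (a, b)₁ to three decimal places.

At (5/2, 5/2): F = (3.250, -96.250).
Jacobian J = [[-b + 2, -a + 1], [-6·a·b - 3·b^2, -3·a^2 - 6·a·b - 1]].
At the point, J = [[-0.500, -1.500], [-56.250, -57.250]] (det J = -55.750).
Solving J·Δ = −F gives Δ = (-5.927, 4.142).
Then the next iterate is (a, b)₁ = (-3.427, 6.642).

(-3.427, 6.642)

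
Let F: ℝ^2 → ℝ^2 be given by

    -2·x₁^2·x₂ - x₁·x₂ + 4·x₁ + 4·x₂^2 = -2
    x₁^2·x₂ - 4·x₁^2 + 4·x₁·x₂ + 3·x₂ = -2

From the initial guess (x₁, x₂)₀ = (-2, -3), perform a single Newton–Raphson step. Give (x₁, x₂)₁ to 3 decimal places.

At (-2, -3): F = (48.000, -11.000).
Jacobian J = [[-4·x₁·x₂ - x₂ + 4, -2·x₁^2 - x₁ + 8·x₂], [2·x₁·x₂ - 8·x₁ + 4·x₂, x₁^2 + 4·x₁ + 3]].
At the point, J = [[-17.000, -30.000], [16.000, -1.000]] (det J = 497.000).
Solving J·Δ = −F gives Δ = (0.761, 1.169).
Then the next iterate is (x₁, x₂)₁ = (-1.239, -1.831).

(-1.239, -1.831)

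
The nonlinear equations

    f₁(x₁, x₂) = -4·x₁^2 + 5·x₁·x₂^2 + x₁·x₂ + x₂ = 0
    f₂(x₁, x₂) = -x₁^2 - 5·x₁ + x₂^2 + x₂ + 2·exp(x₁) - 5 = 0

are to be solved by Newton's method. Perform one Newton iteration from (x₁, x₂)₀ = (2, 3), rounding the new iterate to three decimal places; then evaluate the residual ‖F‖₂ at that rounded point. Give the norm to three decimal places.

6.316

At (2, 3): F = (83.000, 7.77811).
Jacobian J = [[-8·x₁ + 5·x₂^2 + x₂, 10·x₁·x₂ + x₁ + 1], [-2·x₁ + 2·exp(x₁) - 5, 2·x₂ + 1]].
At the point, J = [[32.000, 63.000], [5.77811, 7.000]] (det J = -140.02107).
Solving J·Δ = −F gives Δ = (0.650, -1.647).
Then the next iterate is (x₁, x₂)₁ = (2.650, 1.353).
Re-evaluating at (2.650, 1.353): F = (1.10402, 6.21919), so ‖F‖₂ = 6.316.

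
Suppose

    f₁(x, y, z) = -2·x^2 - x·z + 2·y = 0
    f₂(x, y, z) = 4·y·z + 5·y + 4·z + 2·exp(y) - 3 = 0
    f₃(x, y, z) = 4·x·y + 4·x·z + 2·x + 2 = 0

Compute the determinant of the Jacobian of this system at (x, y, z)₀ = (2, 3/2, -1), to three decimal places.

J = [[-4·x - z, 2, -x], [0, 4·z + 2·exp(y) + 5, 4·y + 4], [4·y + 4·z + 2, 4·x, 4·x]].
At the point, J = [[-7.000, 2.000, -2.000], [0.000, 9.96338, 10.000], [4.000, 8.000, 8.000]].
det J = 161.758.

161.758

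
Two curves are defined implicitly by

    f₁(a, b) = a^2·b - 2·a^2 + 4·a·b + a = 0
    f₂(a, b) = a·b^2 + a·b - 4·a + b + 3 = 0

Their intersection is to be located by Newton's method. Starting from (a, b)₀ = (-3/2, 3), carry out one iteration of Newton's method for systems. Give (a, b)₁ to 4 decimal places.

At (-3/2, 3): F = (-17.2500, -6.0000).
Jacobian J = [[2·a·b - 4·a + 4·b + 1, a^2 + 4·a], [b^2 + b - 4, 2·a·b + a + 1]].
At the point, J = [[10.0000, -3.7500], [8.0000, -9.5000]] (det J = -65.0000).
Solving J·Δ = −F gives Δ = (2.1750, 1.2000).
Then the next iterate is (a, b)₁ = (0.6750, 4.2000).

(0.6750, 4.2000)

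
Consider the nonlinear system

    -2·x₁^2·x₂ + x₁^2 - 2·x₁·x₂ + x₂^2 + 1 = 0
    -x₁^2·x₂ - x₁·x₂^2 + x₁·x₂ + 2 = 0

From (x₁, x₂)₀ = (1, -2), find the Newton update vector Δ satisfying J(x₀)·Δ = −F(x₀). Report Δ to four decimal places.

At (1, -2): F = (14.0000, -2.0000).
Jacobian J = [[-4·x₁·x₂ + 2·x₁ - 2·x₂, -2·x₁^2 - 2·x₁ + 2·x₂], [-2·x₁·x₂ - x₂^2 + x₂, -x₁^2 - 2·x₁·x₂ + x₁]].
At the point, J = [[14.0000, -8.0000], [-2.0000, 4.0000]] (det J = 40.0000).
Solving J·Δ = −F gives Δ = (-1.0000, 0.0000).

(-1.0000, 0.0000)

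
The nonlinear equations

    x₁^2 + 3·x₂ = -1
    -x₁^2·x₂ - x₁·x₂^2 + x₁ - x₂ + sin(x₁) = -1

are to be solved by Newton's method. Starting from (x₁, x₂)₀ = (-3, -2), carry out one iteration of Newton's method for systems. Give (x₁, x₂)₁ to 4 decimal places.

At (-3, -2): F = (4.0000, 29.858880).
Jacobian J = [[2·x₁, 3], [-2·x₁·x₂ - x₂^2 + cos(x₁) + 1, -x₁^2 - 2·x₁·x₂ - 1]].
At the point, J = [[-6.0000, 3.0000], [-15.989992, -22.0000]] (det J = 179.969977).
Solving J·Δ = −F gives Δ = (0.9867, 0.6401).
Then the next iterate is (x₁, x₂)₁ = (-2.0133, -1.3599).

(-2.0133, -1.3599)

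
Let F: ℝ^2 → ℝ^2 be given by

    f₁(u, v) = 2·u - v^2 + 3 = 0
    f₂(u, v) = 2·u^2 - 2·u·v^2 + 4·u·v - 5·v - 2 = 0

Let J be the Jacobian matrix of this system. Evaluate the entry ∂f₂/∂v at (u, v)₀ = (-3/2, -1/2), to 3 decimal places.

∂f₂/∂v = -4·u·v + 4·u - 5.
At (-3/2, -1/2) this is -14.000.

-14.000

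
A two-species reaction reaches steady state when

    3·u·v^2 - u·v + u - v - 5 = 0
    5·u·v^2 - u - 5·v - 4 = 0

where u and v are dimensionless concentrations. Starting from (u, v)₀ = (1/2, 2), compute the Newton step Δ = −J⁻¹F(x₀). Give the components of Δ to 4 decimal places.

(0.4180, -0.6885)

At (1/2, 2): F = (-1.5000, -4.5000).
Jacobian J = [[3·v^2 - v + 1, 6·u·v - u - 1], [5·v^2 - 1, 10·u·v - 5]].
At the point, J = [[11.0000, 4.5000], [19.0000, 5.0000]] (det J = -30.5000).
Solving J·Δ = −F gives Δ = (0.4180, -0.6885).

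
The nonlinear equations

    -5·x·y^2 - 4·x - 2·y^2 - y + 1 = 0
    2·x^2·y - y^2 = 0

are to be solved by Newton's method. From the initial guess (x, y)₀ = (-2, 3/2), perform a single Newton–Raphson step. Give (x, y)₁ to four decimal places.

(-1.5156, 0.7125)

At (-2, 3/2): F = (25.5000, 9.7500).
Jacobian J = [[-5·y^2 - 4, -10·x·y - 4·y - 1], [4·x·y, 2·x^2 - 2·y]].
At the point, J = [[-15.2500, 23.0000], [-12.0000, 5.0000]] (det J = 199.7500).
Solving J·Δ = −F gives Δ = (0.4844, -0.7875).
Then the next iterate is (x, y)₁ = (-1.5156, 0.7125).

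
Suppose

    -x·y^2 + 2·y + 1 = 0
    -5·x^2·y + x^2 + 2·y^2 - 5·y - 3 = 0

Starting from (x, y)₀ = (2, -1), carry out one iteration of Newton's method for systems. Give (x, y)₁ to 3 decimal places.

(1.296, -0.617)

At (2, -1): F = (-3.000, 28.000).
Jacobian J = [[-y^2, -2·x·y + 2], [-10·x·y + 2·x, -5·x^2 + 4·y - 5]].
At the point, J = [[-1.000, 6.000], [24.000, -29.000]] (det J = -115.000).
Solving J·Δ = −F gives Δ = (-0.704, 0.383).
Then the next iterate is (x, y)₁ = (1.296, -0.617).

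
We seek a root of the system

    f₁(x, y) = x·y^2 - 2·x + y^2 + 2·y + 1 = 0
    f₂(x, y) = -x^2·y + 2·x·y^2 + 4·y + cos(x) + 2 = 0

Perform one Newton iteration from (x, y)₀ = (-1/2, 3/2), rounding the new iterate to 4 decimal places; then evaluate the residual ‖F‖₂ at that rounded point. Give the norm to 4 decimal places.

3.5847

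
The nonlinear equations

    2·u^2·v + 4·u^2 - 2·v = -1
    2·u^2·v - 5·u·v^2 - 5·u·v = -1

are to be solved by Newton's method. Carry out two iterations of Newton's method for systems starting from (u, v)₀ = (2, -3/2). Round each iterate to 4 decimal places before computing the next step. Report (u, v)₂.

At (2, -3/2): F = (8.0000, -18.5000).
Jacobian J = [[4·u·v + 8·u, 2·u^2 - 2], [4·u·v - 5·v^2 - 5·v, 2·u^2 - 10·u·v - 5·u]].
At the point, J = [[4.0000, 6.0000], [-15.7500, 28.0000]] (det J = 206.5000).
Solving J·Δ = −F gives Δ = (-1.6223, -0.2518).
Then the next iterate is (u, v)₁ = (0.3777, -1.7518).
Round to (0.3777, -1.7518) and repeat: F = (4.574415, -1.986975), J = [[0.374981, -1.714685], [-9.231636, 5.013363]].
Δ = (1.3998, 2.9739), so (u, v)₂ = (1.7775, 1.2221).

(1.7775, 1.2221)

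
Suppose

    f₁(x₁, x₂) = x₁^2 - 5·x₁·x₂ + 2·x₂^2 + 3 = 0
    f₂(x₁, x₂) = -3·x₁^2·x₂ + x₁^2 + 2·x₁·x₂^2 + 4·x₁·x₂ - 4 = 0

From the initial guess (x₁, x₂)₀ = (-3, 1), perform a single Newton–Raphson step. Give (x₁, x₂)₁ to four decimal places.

(0.2831, 1.3744)

At (-3, 1): F = (29.0000, -40.0000).
Jacobian J = [[2·x₁ - 5·x₂, -5·x₁ + 4·x₂], [-6·x₁·x₂ + 2·x₁ + 2·x₂^2 + 4·x₂, -3·x₁^2 + 4·x₁·x₂ + 4·x₁]].
At the point, J = [[-11.0000, 19.0000], [18.0000, -51.0000]] (det J = 219.0000).
Solving J·Δ = −F gives Δ = (3.2831, 0.3744).
Then the next iterate is (x₁, x₂)₁ = (0.2831, 1.3744).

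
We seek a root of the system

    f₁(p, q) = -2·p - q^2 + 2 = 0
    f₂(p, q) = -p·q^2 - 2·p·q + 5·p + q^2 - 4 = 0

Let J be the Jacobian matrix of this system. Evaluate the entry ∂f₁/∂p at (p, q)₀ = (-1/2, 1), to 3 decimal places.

-2.000

∂f₁/∂p = -2.
At (-1/2, 1) this is -2.000.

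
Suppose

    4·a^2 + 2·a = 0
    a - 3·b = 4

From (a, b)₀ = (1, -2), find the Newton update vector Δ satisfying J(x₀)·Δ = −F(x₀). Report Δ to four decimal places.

(-0.6000, 0.8000)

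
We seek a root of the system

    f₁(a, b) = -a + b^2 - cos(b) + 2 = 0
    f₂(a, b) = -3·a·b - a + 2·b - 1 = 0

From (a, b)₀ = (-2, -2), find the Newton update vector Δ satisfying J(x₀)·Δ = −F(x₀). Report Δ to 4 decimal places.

At (-2, -2): F = (8.416147, -15.0000).
Jacobian J = [[-1, 2·b + sin(b)], [-3·b - 1, -3·a + 2]].
At the point, J = [[-1.0000, -4.909297], [5.0000, 8.0000]] (det J = 16.546487).
Solving J·Δ = −F gives Δ = (0.3814, 1.6366).

(0.3814, 1.6366)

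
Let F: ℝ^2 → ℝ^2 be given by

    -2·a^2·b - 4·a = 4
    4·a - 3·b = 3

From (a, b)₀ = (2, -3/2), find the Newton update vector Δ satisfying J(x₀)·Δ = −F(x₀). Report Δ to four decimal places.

(-9.5000, -9.5000)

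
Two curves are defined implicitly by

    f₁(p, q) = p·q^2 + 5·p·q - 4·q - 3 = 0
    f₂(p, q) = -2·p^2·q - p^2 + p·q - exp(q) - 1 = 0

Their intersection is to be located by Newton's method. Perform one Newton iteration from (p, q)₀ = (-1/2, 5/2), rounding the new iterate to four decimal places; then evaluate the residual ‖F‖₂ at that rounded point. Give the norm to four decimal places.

9.2451

At (-1/2, 5/2): F = (-22.3750, -15.932494).
Jacobian J = [[q^2 + 5·q, 2·p·q + 5·p - 4], [-4·p·q - 2·p + q, -2·p^2 + p - exp(q)]].
At the point, J = [[18.7500, -9.0000], [8.5000, -13.182494]] (det J = -170.671762).
Solving J·Δ = −F gives Δ = (0.8881, -0.6360).
Then the next iterate is (p, q)₁ = (0.3881, 1.8640).
Re-evaluating at (0.3881, 1.8640): F = (-5.490456, -7.438204), so ‖F‖₂ = 9.2451.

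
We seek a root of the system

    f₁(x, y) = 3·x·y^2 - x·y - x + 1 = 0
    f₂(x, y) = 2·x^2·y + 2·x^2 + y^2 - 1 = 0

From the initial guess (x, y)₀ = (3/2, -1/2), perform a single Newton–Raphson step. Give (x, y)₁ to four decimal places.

(0.7682, -0.3013)

At (3/2, -1/2): F = (1.3750, 1.5000).
Jacobian J = [[3·y^2 - y - 1, 6·x·y - x], [4·x·y + 4·x, 2·x^2 + 2·y]].
At the point, J = [[0.2500, -6.0000], [3.0000, 3.5000]] (det J = 18.8750).
Solving J·Δ = −F gives Δ = (-0.7318, 0.1987).
Then the next iterate is (x, y)₁ = (0.7682, -0.3013).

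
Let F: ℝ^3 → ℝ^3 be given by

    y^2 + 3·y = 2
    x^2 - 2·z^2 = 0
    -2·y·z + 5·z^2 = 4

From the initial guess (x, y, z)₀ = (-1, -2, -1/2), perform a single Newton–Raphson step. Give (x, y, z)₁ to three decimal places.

(-9.500, -6.000, -9.250)

At (-1, -2, -1/2): F = (-4.000, 0.500, -4.750).
Jacobian J = [[0, 2·y + 3, 0], [2·x, 0, -4·z], [0, -2·z, -2·y + 10·z]].
At the point, J = [[0.000, -1.000, 0.000], [-2.000, 0.000, 2.000], [0.000, 1.000, -1.000]] (det J = 2.000).
Solving J·Δ = −F gives Δ = (-8.500, -4.000, -8.750).
Then the next iterate is (x, y, z)₁ = (-9.500, -6.000, -9.250).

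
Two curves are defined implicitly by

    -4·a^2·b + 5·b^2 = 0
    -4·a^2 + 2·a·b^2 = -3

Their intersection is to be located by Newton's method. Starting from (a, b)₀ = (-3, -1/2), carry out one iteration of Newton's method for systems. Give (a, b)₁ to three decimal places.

(-1.607, -0.438)

At (-3, -1/2): F = (19.250, -34.500).
Jacobian J = [[-8·a·b, -4·a^2 + 10·b], [-8·a + 2·b^2, 4·a·b]].
At the point, J = [[-12.000, -41.000], [24.500, 6.000]] (det J = 932.500).
Solving J·Δ = −F gives Δ = (1.393, 0.062).
Then the next iterate is (a, b)₁ = (-1.607, -0.438).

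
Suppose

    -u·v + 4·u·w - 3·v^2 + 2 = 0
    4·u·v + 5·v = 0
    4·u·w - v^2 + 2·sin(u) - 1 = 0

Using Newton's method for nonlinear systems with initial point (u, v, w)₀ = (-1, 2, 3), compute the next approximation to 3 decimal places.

At (-1, 2, 3): F = (-20.000, 2.000, -18.68294).
Jacobian J = [[-v + 4·w, -u - 6·v, 4·u], [4·v, 4·u + 5, 0], [4·w + 2·cos(u), -2·v, 4·u]].
At the point, J = [[10.000, -11.000, -4.000], [8.000, 1.000, 0.000], [13.08060, -4.000, -4.000]] (det J = -211.67758).
Solving J·Δ = −F gives Δ = (-0.240, -0.083, -5.372).
Then the next iterate is (u, v, w)₁ = (-1.240, 1.917, -2.372).

(-1.240, 1.917, -2.372)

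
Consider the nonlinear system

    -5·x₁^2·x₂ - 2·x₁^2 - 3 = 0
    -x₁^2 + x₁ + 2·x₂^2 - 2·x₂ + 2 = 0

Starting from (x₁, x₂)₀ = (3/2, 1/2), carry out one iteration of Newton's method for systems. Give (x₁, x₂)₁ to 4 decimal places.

(1.8750, -1.1167)

At (3/2, 1/2): F = (-13.1250, 0.7500).
Jacobian J = [[-10·x₁·x₂ - 4·x₁, -5·x₁^2], [-2·x₁ + 1, 4·x₂ - 2]].
At the point, J = [[-13.5000, -11.2500], [-2.0000, 0.0000]] (det J = -22.5000).
Solving J·Δ = −F gives Δ = (0.3750, -1.6167).
Then the next iterate is (x₁, x₂)₁ = (1.8750, -1.1167).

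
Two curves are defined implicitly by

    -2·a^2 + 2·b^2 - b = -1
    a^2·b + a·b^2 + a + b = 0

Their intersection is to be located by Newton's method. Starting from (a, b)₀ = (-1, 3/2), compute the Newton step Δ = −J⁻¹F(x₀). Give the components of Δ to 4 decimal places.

At (-1, 3/2): F = (2.0000, -0.2500).
Jacobian J = [[-4·a, 4·b - 1], [2·a·b + b^2 + 1, a^2 + 2·a·b + 1]].
At the point, J = [[4.0000, 5.0000], [0.2500, -1.0000]] (det J = -5.2500).
Solving J·Δ = −F gives Δ = (-0.1429, -0.2857).

(-0.1429, -0.2857)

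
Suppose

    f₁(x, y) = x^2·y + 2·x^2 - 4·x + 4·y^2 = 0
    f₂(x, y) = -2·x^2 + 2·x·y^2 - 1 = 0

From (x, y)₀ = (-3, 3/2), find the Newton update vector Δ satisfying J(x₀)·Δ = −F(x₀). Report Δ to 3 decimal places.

(2.536, 0.519)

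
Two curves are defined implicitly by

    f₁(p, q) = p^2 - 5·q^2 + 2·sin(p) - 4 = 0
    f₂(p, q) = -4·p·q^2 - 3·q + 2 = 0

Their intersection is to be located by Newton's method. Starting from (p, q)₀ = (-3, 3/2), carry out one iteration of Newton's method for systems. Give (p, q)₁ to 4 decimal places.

At (-3, 3/2): F = (-6.532240, 24.5000).
Jacobian J = [[2·p + 2·cos(p), -10·q], [-4·q^2, -8·p·q - 3]].
At the point, J = [[-7.979985, -15.0000], [-9.0000, 33.0000]] (det J = -398.339505).
Solving J·Δ = −F gives Δ = (0.3814, -0.6384).
Then the next iterate is (p, q)₁ = (-2.6186, 0.8616).

(-2.6186, 0.8616)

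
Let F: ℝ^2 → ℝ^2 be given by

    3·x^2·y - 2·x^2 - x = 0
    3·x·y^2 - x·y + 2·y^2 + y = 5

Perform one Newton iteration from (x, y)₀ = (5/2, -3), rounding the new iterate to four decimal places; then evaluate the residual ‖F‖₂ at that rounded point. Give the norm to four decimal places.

31.6474

At (5/2, -3): F = (-71.2500, 85.0000).
Jacobian J = [[6·x·y - 4·x - 1, 3·x^2], [3·y^2 - y, 6·x·y - x + 4·y + 1]].
At the point, J = [[-56.0000, 18.7500], [30.0000, -58.5000]] (det J = 2713.5000).
Solving J·Δ = −F gives Δ = (-0.9487, 0.9665).
Then the next iterate is (x, y)₁ = (1.5513, -2.0335).
Re-evaluating at (1.5513, -2.0335): F = (-21.045410, 23.635758), so ‖F‖₂ = 31.6474.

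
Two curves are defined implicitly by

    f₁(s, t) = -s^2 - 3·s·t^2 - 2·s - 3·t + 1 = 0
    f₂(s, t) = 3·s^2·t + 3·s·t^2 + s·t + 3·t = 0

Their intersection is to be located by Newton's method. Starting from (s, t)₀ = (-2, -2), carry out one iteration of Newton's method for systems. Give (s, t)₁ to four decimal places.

At (-2, -2): F = (31.0000, -50.0000).
Jacobian J = [[-2·s - 3·t^2 - 2, -6·s·t - 3], [6·s·t + 3·t^2 + t, 3·s^2 + 6·s·t + s + 3]].
At the point, J = [[-10.0000, -27.0000], [34.0000, 37.0000]] (det J = 548.0000).
Solving J·Δ = −F gives Δ = (0.3704, 1.0109).
Then the next iterate is (s, t)₁ = (-1.6296, -0.9891).

(-1.6296, -0.9891)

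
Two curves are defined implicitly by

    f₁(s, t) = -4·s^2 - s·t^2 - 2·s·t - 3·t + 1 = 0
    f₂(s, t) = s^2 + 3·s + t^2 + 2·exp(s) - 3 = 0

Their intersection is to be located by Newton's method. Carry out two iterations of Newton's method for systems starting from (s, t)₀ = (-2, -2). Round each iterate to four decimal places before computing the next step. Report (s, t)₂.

(-1.4306, -2.1888)

At (-2, -2): F = (-9.0000, -0.729329).
Jacobian J = [[-8·s - t^2 - 2·t, -2·s·t - 2·s - 3], [2·s + 2·exp(s) + 3, 2·t]].
At the point, J = [[16.0000, -7.0000], [-0.729329, -4.0000]] (det J = -69.105306).
Solving J·Δ = −F gives Δ = (0.4471, -0.2638).
Then the next iterate is (s, t)₁ = (-1.5529, -2.2638).
Round to (-1.5529, -2.2638) and repeat: F = (-0.927217, 0.300856), J = [[11.826010, -6.925110], [0.317467, -4.5276]].
Δ = (0.1223, 0.0750), so (s, t)₂ = (-1.4306, -2.1888).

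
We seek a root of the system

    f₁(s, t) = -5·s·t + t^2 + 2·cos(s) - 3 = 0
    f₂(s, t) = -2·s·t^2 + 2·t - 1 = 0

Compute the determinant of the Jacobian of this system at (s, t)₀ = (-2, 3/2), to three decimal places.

J = [[-5·t - 2·sin(s), -5·s + 2·t], [-2·t^2, -4·s·t + 2]].
At the point, J = [[-5.68141, 13.000], [-4.500, 14.000]].
det J = -21.040.

-21.040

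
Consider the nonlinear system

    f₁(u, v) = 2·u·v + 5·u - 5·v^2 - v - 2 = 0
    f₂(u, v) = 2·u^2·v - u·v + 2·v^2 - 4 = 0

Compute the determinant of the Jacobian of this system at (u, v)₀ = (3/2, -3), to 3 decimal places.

J = [[2·v + 5, 2·u - 10·v - 1], [4·u·v - v, 2·u^2 - u + 4·v]].
At the point, J = [[-1.000, 32.000], [-15.000, -9.000]].
det J = 489.000.

489.000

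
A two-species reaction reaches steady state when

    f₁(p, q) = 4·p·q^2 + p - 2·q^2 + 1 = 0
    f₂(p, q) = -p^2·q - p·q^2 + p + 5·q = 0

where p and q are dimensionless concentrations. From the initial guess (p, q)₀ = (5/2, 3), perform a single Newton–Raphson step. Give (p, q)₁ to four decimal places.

(2.6728, 1.2939)

At (5/2, 3): F = (75.5000, -23.7500).
Jacobian J = [[4·q^2 + 1, 8·p·q - 4·q], [-2·p·q - q^2 + 1, -p^2 - 2·p·q + 5]].
At the point, J = [[37.0000, 48.0000], [-23.0000, -16.2500]] (det J = 502.7500).
Solving J·Δ = −F gives Δ = (0.1728, -1.7061).
Then the next iterate is (p, q)₁ = (2.6728, 1.2939).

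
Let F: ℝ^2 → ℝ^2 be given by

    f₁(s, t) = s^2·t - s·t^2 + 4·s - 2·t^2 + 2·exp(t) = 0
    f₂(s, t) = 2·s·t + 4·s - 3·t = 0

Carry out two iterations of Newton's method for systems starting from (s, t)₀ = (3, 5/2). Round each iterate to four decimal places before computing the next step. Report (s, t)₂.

At (3, 5/2): F = (27.614988, 19.5000).
Jacobian J = [[2·s·t - t^2 + 4, s^2 - 2·s·t - 4·t + 2·exp(t)], [2·t + 4, 2·s - 3]].
At the point, J = [[12.7500, 8.364988], [9.0000, 3.0000]] (det J = -37.034891).
Solving J·Δ = −F gives Δ = (-2.1675, 0.0024).
Then the next iterate is (s, t)₁ = (0.8325, 2.5024).
Round to (0.8325, 2.5024) and repeat: F = (11.750707, -0.010704), J = [[1.904490, 10.940494], [9.0048, -1.3350]].
Δ = (-0.1541, -1.0472), so (s, t)₂ = (0.6784, 1.4552).

(0.6784, 1.4552)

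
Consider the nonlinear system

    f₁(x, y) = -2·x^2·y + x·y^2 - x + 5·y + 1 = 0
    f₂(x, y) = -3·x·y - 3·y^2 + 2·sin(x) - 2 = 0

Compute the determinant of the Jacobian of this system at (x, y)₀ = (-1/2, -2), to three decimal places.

-63.909

J = [[-4·x·y + y^2 - 1, -2·x^2 + 2·x·y + 5], [-3·y + 2·cos(x), -3·x - 6·y]].
At the point, J = [[-1.000, 6.500], [7.75517, 13.500]].
det J = -63.909.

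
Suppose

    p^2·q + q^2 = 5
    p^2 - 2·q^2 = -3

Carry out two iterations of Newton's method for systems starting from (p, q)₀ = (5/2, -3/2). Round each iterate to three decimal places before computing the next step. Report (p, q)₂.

At (5/2, -3/2): F = (-12.125, 4.750).
Jacobian J = [[2·p·q, p^2 + 2·q], [2·p, -4·q]].
At the point, J = [[-7.500, 3.250], [5.000, 6.000]] (det J = -61.250).
Solving J·Δ = −F gives Δ = (-1.440, 0.408).
Then the next iterate is (p, q)₁ = (1.060, -1.092).
Round to (1.060, -1.092) and repeat: F = (-5.03451, 1.73867), J = [[-2.31504, -1.06040], [2.120, 4.368]].
Δ = (-2.562, 0.845), so (p, q)₂ = (-1.502, -0.247).

(-1.502, -0.247)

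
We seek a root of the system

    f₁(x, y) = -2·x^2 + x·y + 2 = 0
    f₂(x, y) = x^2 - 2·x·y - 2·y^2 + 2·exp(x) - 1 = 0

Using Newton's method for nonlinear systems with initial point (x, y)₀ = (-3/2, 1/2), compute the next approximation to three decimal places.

At (-3/2, 1/2): F = (-3.250, 2.69626).
Jacobian J = [[-4·x + y, x], [2·x - 2·y + 2·exp(x), -2·x - 4·y]].
At the point, J = [[6.500, -1.500], [-3.55374, 1.000]] (det J = 1.16939).
Solving J·Δ = −F gives Δ = (-0.679, -5.110).
Then the next iterate is (x, y)₁ = (-2.179, -4.610).

(-2.179, -4.610)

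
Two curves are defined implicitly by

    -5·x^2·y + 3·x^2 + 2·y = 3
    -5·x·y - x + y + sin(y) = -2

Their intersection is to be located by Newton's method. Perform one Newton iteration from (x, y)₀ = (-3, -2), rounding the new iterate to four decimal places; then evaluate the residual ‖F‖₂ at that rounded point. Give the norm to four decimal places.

29.1254

At (-3, -2): F = (110.0000, -27.909297).
Jacobian J = [[-10·x·y + 6·x, -5·x^2 + 2], [-5·y - 1, -5·x + cos(y) + 1]].
At the point, J = [[-78.0000, -43.0000], [9.0000, 15.583853]] (det J = -828.540547).
Solving J·Δ = −F gives Δ = (0.6205, 1.4325).
Then the next iterate is (x, y)₁ = (-2.3795, -0.5675).
Re-evaluating at (-2.3795, -0.5675): F = (28.917043, -3.477357), so ‖F‖₂ = 29.1254.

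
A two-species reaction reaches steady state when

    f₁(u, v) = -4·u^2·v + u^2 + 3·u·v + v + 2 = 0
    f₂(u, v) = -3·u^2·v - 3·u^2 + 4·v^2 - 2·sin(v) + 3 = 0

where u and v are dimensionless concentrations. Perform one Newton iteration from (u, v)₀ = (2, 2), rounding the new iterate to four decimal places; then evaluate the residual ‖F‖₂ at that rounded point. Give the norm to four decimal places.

At (2, 2): F = (-12.0000, -18.818595).
Jacobian J = [[-8·u·v + 2·u + 3·v, -4·u^2 + 3·u + 1], [-6·u·v - 6·u, -3·u^2 + 8·v - 2·cos(v)]].
At the point, J = [[-22.0000, -9.0000], [-36.0000, 4.832294]] (det J = -430.310461).
Solving J·Δ = −F gives Δ = (-0.5284, -0.0418).
Then the next iterate is (u, v)₁ = (1.4716, 1.9582).
Re-evaluating at (1.4716, 1.9582): F = (-2.193895, -2.732489), so ‖F‖₂ = 3.5042.

3.5042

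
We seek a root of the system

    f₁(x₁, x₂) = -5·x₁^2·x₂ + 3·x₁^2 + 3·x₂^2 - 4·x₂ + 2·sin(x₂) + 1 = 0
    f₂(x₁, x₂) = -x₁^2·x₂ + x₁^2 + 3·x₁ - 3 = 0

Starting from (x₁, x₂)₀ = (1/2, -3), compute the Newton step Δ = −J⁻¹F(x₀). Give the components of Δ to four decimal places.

(0.1375, 1.8507)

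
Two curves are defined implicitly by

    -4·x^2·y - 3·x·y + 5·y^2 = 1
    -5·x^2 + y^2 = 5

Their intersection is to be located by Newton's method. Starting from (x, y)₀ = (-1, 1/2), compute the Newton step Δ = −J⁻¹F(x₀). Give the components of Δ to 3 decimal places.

At (-1, 1/2): F = (-0.250, -9.750).
Jacobian J = [[-8·x·y - 3·y, -4·x^2 - 3·x + 10·y], [-10·x, 2·y]].
At the point, J = [[2.500, 4.000], [10.000, 1.000]] (det J = -37.500).
Solving J·Δ = −F gives Δ = (1.033, -0.583).

(1.033, -0.583)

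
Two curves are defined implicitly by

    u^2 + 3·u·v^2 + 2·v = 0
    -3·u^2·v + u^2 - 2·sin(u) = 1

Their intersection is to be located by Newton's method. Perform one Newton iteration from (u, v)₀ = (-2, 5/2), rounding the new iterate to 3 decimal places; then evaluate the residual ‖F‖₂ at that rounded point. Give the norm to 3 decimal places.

At (-2, 5/2): F = (-28.500, -25.18141).
Jacobian J = [[2·u + 3·v^2, 6·u·v + 2], [-6·u·v + 2·u - 2·cos(u), -3·u^2]].
At the point, J = [[14.750, -28.000], [26.83229, -12.000]] (det J = 574.30422).
Solving J·Δ = −F gives Δ = (0.632, -0.685).
Then the next iterate is (u, v)₁ = (-1.368, 1.815).
Re-evaluating at (-1.368, 1.815): F = (-8.01808, -7.35947), so ‖F‖₂ = 10.884.

10.884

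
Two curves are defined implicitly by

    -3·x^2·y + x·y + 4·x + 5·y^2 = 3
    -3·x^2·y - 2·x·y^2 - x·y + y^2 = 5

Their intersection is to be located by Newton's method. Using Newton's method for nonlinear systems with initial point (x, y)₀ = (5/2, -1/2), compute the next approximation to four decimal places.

At (5/2, -1/2): F = (16.3750, 4.6250).
Jacobian J = [[-6·x·y + y + 4, -3·x^2 + x + 10·y], [-6·x·y - 2·y^2 - y, -3·x^2 - 4·x·y - x + 2·y]].
At the point, J = [[11.0000, -21.2500], [7.5000, -17.2500]] (det J = -30.3750).
Solving J·Δ = −F gives Δ = (-6.0638, -2.3683).
Then the next iterate is (x, y)₁ = (-3.5638, -2.8683).

(-3.5638, -2.8683)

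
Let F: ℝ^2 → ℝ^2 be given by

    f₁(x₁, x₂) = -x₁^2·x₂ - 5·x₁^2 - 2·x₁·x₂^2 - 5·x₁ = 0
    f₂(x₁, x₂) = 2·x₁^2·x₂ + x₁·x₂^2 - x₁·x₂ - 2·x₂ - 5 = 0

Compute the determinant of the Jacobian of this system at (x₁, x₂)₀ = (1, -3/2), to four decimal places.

J = [[-2·x₁·x₂ - 10·x₁ - 2·x₂^2 - 5, -x₁^2 - 4·x₁·x₂], [4·x₁·x₂ + x₂^2 - x₂, 2·x₁^2 + 2·x₁·x₂ - x₁ - 2]].
At the point, J = [[-16.5000, 5.0000], [-2.2500, -4.0000]].
det J = 77.2500.

77.2500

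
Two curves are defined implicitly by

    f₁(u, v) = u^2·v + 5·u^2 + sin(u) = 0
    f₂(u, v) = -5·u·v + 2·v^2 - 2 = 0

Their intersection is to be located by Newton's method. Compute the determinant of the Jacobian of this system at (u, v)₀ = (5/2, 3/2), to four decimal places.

-159.1676

J = [[2·u·v + 10·u + cos(u), u^2], [-5·v, -5·u + 4·v]].
At the point, J = [[31.698856, 6.2500], [-7.5000, -6.5000]].
det J = -159.1676.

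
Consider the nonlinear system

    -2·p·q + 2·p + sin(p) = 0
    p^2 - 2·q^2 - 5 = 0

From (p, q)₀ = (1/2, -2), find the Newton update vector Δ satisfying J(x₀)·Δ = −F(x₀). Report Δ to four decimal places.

(-0.2693, 1.6274)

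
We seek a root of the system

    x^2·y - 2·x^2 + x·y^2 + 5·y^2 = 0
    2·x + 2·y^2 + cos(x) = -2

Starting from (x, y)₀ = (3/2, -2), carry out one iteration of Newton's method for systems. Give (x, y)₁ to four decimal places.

(-0.4865, -0.6151)

At (3/2, -2): F = (17.0000, 13.070737).
Jacobian J = [[2·x·y - 4·x + y^2, x^2 + 2·x·y + 10·y], [-sin(x) + 2, 4·y]].
At the point, J = [[-8.0000, -23.7500], [1.002505, -8.0000]] (det J = 87.809494).
Solving J·Δ = −F gives Δ = (-1.9865, 1.3849).
Then the next iterate is (x, y)₁ = (-0.4865, -0.6151).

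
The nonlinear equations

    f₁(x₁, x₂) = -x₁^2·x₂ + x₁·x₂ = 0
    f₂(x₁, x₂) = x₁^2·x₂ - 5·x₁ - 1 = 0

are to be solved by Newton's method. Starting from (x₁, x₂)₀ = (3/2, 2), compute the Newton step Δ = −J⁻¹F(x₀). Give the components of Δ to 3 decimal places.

(-0.773, 2.121)

At (3/2, 2): F = (-1.500, -4.000).
Jacobian J = [[-2·x₁·x₂ + x₂, -x₁^2 + x₁], [2·x₁·x₂ - 5, x₁^2]].
At the point, J = [[-4.000, -0.750], [1.000, 2.250]] (det J = -8.250).
Solving J·Δ = −F gives Δ = (-0.773, 2.121).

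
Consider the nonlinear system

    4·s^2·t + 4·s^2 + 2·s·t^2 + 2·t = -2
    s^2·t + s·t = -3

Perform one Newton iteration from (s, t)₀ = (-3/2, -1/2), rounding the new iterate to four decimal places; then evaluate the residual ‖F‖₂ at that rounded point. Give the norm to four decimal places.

43.0655

At (-3/2, -1/2): F = (4.7500, 2.6250).
Jacobian J = [[8·s·t + 8·s + 2·t^2, 4·s^2 + 4·s·t + 2], [2·s·t + t, s^2 + s]].
At the point, J = [[-5.5000, 14.0000], [1.0000, 0.7500]] (det J = -18.1250).
Solving J·Δ = −F gives Δ = (-1.8310, -1.0586).
Then the next iterate is (s, t)₁ = (-3.3310, -1.5586).
Re-evaluating at (-3.3310, -1.5586): F = (-42.092678, -9.101845), so ‖F‖₂ = 43.0655.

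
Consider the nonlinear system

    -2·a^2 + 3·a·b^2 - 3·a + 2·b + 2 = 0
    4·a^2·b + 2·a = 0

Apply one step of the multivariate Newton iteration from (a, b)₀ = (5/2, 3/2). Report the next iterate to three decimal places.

(1.442, 1.154)

At (5/2, 3/2): F = (1.875, 42.500).
Jacobian J = [[-4·a + 3·b^2 - 3, 6·a·b + 2], [8·a·b + 2, 4·a^2]].
At the point, J = [[-6.250, 24.500], [32.000, 25.000]] (det J = -940.250).
Solving J·Δ = −F gives Δ = (-1.058, -0.346).
Then the next iterate is (a, b)₁ = (1.442, 1.154).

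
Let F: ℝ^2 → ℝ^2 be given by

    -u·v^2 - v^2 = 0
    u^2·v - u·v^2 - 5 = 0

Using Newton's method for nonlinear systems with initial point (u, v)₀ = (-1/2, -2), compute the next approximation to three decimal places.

(-1.455, -2.909)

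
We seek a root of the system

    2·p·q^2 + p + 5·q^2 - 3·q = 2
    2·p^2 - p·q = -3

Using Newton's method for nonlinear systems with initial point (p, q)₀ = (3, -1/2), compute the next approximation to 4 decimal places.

(1.2449, -0.3130)

At (3, -1/2): F = (5.2500, 22.5000).
Jacobian J = [[2·q^2 + 1, 4·p·q + 10·q - 3], [4·p - q, -p]].
At the point, J = [[1.5000, -14.0000], [12.5000, -3.0000]] (det J = 170.5000).
Solving J·Δ = −F gives Δ = (-1.7551, 0.1870).
Then the next iterate is (p, q)₁ = (1.2449, -0.3130).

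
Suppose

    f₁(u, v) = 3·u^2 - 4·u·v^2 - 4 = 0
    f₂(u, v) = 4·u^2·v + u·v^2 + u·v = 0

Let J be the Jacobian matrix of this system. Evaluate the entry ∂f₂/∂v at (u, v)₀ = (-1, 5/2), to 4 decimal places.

-2.0000

∂f₂/∂v = 4·u^2 + 2·u·v + u.
At (-1, 5/2) this is -2.0000.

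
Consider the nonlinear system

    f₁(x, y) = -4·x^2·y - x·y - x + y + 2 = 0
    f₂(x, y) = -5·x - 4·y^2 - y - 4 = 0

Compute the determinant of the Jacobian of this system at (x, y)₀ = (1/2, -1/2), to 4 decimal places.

2.0000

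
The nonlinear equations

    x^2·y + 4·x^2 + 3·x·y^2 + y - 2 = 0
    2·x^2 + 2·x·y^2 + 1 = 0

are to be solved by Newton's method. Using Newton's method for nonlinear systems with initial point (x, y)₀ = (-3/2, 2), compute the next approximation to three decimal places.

At (-3/2, 2): F = (-4.500, -6.500).
Jacobian J = [[2·x·y + 8·x + 3·y^2, x^2 + 6·x·y + 1], [4·x + 2·y^2, 4·x·y]].
At the point, J = [[-6.000, -14.750], [2.000, -12.000]] (det J = 101.500).
Solving J·Δ = −F gives Δ = (0.413, -0.473).
Then the next iterate is (x, y)₁ = (-1.087, 1.527).

(-1.087, 1.527)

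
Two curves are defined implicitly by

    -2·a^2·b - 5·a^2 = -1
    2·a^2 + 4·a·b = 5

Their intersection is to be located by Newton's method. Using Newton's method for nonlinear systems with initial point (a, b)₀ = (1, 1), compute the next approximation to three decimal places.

At (1, 1): F = (-6.000, 1.000).
Jacobian J = [[-4·a·b - 10·a, -2·a^2], [4·a + 4·b, 4·a]].
At the point, J = [[-14.000, -2.000], [8.000, 4.000]] (det J = -40.000).
Solving J·Δ = −F gives Δ = (-0.550, 0.850).
Then the next iterate is (a, b)₁ = (0.450, 1.850).

(0.450, 1.850)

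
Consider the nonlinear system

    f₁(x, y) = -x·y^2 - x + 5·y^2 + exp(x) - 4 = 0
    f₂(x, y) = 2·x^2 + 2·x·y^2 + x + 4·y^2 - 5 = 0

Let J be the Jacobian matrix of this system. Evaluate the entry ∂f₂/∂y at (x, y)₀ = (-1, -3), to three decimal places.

-12.000

∂f₂/∂y = 4·x·y + 8·y.
At (-1, -3) this is -12.000.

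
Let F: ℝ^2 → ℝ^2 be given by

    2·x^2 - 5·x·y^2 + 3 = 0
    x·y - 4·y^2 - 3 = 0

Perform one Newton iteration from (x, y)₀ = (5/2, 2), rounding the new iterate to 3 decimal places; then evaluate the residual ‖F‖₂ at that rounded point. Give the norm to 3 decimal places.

At (5/2, 2): F = (-34.500, -14.000).
Jacobian J = [[4·x - 5·y^2, -10·x·y], [y, x - 8·y]].
At the point, J = [[-10.000, -50.000], [2.000, -13.500]] (det J = 235.000).
Solving J·Δ = −F gives Δ = (0.997, -0.889).
Then the next iterate is (x, y)₁ = (3.497, 1.111).
Re-evaluating at (3.497, 1.111): F = (5.87592, -4.05212), so ‖F‖₂ = 7.138.

7.138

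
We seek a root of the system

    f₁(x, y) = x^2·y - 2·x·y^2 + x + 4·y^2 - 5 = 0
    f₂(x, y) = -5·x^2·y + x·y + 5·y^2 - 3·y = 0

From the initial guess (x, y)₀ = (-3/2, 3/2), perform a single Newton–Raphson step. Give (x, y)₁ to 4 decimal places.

(-0.9959, 1.1304)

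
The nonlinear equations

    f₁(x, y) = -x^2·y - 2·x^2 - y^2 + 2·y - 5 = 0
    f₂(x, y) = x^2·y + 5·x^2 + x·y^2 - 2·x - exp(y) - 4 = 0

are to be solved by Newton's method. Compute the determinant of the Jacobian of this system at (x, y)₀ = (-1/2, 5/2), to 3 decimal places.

J = [[-2·x·y - 4·x, -x^2 - 2·y + 2], [2·x·y + 10·x + y^2 - 2, x^2 + 2·x·y - exp(y)]].
At the point, J = [[4.500, -3.250], [-3.250, -14.43249]].
det J = -75.509.

-75.509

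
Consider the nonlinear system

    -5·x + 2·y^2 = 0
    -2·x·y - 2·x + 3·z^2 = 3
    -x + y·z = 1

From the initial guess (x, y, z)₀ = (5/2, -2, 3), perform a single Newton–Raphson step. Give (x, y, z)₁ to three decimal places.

(-0.819, -0.488, 2.178)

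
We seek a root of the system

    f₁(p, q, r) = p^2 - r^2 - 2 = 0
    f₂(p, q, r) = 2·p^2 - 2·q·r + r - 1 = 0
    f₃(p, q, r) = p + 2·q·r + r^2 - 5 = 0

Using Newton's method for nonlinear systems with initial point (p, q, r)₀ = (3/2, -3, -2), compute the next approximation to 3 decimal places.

(1.588, -2.032, -1.128)

At (3/2, -3, -2): F = (-3.750, -10.500, 12.500).
Jacobian J = [[2·p, 0, -2·r], [4·p, -2·r, -2·q + 1], [1, 2·r, 2·q + 2·r]].
At the point, J = [[3.000, 0.000, 4.000], [6.000, 4.000, 7.000], [1.000, -4.000, -10.000]] (det J = -148.000).
Solving J·Δ = −F gives Δ = (0.088, 0.968, 0.872).
Then the next iterate is (p, q, r)₁ = (1.588, -2.032, -1.128).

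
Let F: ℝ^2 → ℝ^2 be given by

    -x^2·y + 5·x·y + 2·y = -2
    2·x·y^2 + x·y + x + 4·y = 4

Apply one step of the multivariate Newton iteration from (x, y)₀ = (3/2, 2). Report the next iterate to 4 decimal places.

(15.8718, -8.2051)

At (3/2, 2): F = (16.5000, 20.5000).
Jacobian J = [[-2·x·y + 5·y, -x^2 + 5·x + 2], [2·y^2 + y + 1, 4·x·y + x + 4]].
At the point, J = [[4.0000, 7.2500], [11.0000, 17.5000]] (det J = -9.7500).
Solving J·Δ = −F gives Δ = (14.3718, -10.2051).
Then the next iterate is (x, y)₁ = (15.8718, -8.2051).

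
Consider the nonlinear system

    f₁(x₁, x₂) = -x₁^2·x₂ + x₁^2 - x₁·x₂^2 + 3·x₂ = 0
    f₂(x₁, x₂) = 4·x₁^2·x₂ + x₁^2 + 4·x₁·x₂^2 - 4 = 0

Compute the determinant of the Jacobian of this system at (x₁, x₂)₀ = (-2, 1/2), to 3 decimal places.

J = [[-2·x₁·x₂ + 2·x₁ - x₂^2, -x₁^2 - 2·x₁·x₂ + 3], [8·x₁·x₂ + 2·x₁ + 4·x₂^2, 4·x₁^2 + 8·x₁·x₂]].
At the point, J = [[-2.250, 1.000], [-11.000, 8.000]].
det J = -7.000.

-7.000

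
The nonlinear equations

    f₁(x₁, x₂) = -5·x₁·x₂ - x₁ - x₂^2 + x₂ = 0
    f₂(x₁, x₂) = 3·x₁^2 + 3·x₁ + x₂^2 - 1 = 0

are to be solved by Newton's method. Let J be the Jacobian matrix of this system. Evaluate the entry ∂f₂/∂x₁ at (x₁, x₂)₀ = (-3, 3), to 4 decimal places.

-15.0000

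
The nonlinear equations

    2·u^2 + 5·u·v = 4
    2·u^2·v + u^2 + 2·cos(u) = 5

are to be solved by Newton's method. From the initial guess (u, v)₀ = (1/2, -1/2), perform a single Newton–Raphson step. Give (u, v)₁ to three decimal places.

At (1/2, -1/2): F = (-4.750, -3.24483).
Jacobian J = [[4·u + 5·v, 5·u], [4·u·v + 2·u - 2·sin(u), 2·u^2]].
At the point, J = [[-0.500, 2.500], [-0.95885, 0.500]] (det J = 2.14713).
Solving J·Δ = −F gives Δ = (-2.672, 1.366).
Then the next iterate is (u, v)₁ = (-2.172, 0.866).

(-2.172, 0.866)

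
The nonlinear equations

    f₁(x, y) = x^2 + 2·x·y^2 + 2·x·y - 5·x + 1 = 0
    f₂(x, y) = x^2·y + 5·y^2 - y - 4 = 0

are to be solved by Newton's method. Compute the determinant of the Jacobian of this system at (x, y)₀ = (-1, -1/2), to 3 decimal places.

37.500

J = [[2·x + 2·y^2 + 2·y - 5, 4·x·y + 2·x], [2·x·y, x^2 + 10·y - 1]].
At the point, J = [[-7.500, 0.000], [1.000, -5.000]].
det J = 37.500.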